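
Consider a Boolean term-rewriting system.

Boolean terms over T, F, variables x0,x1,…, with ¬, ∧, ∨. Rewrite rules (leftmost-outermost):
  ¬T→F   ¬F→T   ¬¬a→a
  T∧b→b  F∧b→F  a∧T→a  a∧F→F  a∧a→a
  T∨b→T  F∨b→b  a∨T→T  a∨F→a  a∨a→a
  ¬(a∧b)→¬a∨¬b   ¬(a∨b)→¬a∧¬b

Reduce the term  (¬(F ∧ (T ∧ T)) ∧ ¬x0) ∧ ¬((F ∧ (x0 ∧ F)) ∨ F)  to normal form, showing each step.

  start: (¬(F ∧ (T ∧ T)) ∧ ¬x0) ∧ ¬((F ∧ (x0 ∧ F)) ∨ F)
  [1] ((¬F ∨ ¬(T ∧ T)) ∧ ¬x0) ∧ ¬((F ∧ (x0 ∧ F)) ∨ F)
  [2] ((T ∨ ¬(T ∧ T)) ∧ ¬x0) ∧ ¬((F ∧ (x0 ∧ F)) ∨ F)
  [3] (T ∧ ¬x0) ∧ ¬((F ∧ (x0 ∧ F)) ∨ F)
  [4] ¬x0 ∧ ¬((F ∧ (x0 ∧ F)) ∨ F)
  [5] ¬x0 ∧ (¬(F ∧ (x0 ∧ F)) ∧ ¬F)
  [6] ¬x0 ∧ ((¬F ∨ ¬(x0 ∧ F)) ∧ ¬F)
  [7] ¬x0 ∧ ((T ∨ ¬(x0 ∧ F)) ∧ ¬F)
  [8] ¬x0 ∧ (T ∧ ¬F)
  [9] ¬x0 ∧ ¬F
  [10] ¬x0 ∧ T
  [11] ¬x0

Answer: normal form = ¬x0  (in 11 steps)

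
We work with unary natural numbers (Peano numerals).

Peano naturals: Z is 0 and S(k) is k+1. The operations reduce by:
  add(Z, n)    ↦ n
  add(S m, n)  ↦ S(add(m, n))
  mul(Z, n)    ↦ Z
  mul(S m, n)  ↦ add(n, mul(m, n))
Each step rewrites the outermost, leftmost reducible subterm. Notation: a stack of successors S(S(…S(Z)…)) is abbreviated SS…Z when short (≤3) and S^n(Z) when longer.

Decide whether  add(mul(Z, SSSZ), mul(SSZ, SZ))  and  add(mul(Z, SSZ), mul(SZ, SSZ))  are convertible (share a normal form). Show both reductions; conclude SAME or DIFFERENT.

Answer: SAME — A ⇓ SSZ, B ⇓ SSZ

Reduction:
Term A:
  start: add(mul(Z, SSSZ), mul(SSZ, SZ))
  [1] add(Z, mul(SSZ, SZ))
  [2] mul(SSZ, SZ)
  [3] add(SZ, mul(SZ, SZ))
  [4] S(add(Z, mul(SZ, SZ)))
  [5] S(mul(SZ, SZ))
  [6] S(add(SZ, mul(Z, SZ)))
  [7] S(S(add(Z, mul(Z, SZ))))
  [8] S(S(mul(Z, SZ)))
  [9] SSZ

Term B:
  start: add(mul(Z, SSZ), mul(SZ, SSZ))
  [1] add(Z, mul(SZ, SSZ))
  [2] mul(SZ, SSZ)
  [3] add(SSZ, mul(Z, SSZ))
  [4] S(add(SZ, mul(Z, SSZ)))
  [5] S(S(add(Z, mul(Z, SSZ))))
  [6] S(S(mul(Z, SSZ)))
  [7] SSZ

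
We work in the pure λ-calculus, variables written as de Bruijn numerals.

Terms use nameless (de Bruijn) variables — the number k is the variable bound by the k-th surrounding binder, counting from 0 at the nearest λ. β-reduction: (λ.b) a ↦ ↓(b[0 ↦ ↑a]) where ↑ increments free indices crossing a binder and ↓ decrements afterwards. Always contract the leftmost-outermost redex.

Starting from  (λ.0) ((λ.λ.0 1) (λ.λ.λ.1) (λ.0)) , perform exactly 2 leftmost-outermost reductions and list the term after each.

  start: (λ.0) ((λ.λ.0 1) (λ.λ.λ.1) (λ.0))
  [1] (λ.λ.0 1) (λ.λ.λ.1) (λ.0)
  [2] (λ.0 (λ.λ.λ.1)) (λ.0)

Answer: after 2 steps: (λ.0 (λ.λ.λ.1)) (λ.0)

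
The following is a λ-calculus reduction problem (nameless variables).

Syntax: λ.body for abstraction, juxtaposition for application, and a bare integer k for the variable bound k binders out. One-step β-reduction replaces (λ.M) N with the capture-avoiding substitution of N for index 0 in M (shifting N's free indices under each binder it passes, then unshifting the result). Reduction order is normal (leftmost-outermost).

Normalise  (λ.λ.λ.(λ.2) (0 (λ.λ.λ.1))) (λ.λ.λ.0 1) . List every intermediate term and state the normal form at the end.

Answer: normal form = λ.λ.1  (in 2 steps)

Reduction:
  start: (λ.λ.λ.(λ.2) (0 (λ.λ.λ.1))) (λ.λ.λ.0 1)
  [1] λ.λ.(λ.2) (0 (λ.λ.λ.1))
  [2] λ.λ.1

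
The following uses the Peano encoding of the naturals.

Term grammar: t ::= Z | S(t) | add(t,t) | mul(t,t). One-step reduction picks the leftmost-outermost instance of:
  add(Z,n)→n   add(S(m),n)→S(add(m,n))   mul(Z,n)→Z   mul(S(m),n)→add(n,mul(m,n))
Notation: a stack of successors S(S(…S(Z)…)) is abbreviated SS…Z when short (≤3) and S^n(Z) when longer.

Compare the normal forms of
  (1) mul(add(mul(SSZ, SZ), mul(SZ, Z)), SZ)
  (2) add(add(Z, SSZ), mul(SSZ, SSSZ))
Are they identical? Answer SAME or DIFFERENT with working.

Term A:
  start: mul(add(mul(SSZ, SZ), mul(SZ, Z)), SZ)
  →1  mul(add(add(SZ, mul(SZ, SZ)), mul(SZ, Z)), SZ)
  →2  mul(add(S(add(Z, mul(SZ, SZ))), mul(SZ, Z)), SZ)
  →3  mul(S(add(add(Z, mul(SZ, SZ)), mul(SZ, Z))), SZ)
  →4  add(SZ, mul(add(add(Z, mul(SZ, SZ)), mul(SZ, Z)), SZ))
  →5  S(add(Z, mul(add(add(Z, mul(SZ, SZ)), mul(SZ, Z)), SZ)))
  →6  S(mul(add(add(Z, mul(SZ, SZ)), mul(SZ, Z)), SZ))
  →7  S(mul(add(mul(SZ, SZ), mul(SZ, Z)), SZ))
  →8  S(mul(add(add(SZ, mul(Z, SZ)), mul(SZ, Z)), SZ))
  →9  S(mul(add(S(add(Z, mul(Z, SZ))), mul(SZ, Z)), SZ))
  →10  S(mul(S(add(add(Z, mul(Z, SZ)), mul(SZ, Z))), SZ))
  →11  S(add(SZ, mul(add(add(Z, mul(Z, SZ)), mul(SZ, Z)), SZ)))
  →12  S(S(add(Z, mul(add(add(Z, mul(Z, SZ)), mul(SZ, Z)), SZ))))
  →13  S(S(mul(add(add(Z, mul(Z, SZ)), mul(SZ, Z)), SZ)))
  →14  S(S(mul(add(mul(Z, SZ), mul(SZ, Z)), SZ)))
  →15  S(S(mul(add(Z, mul(SZ, Z)), SZ)))
  →16  S(S(mul(mul(SZ, Z), SZ)))
  →17  S(S(mul(add(Z, mul(Z, Z)), SZ)))
  →18  S(S(mul(mul(Z, Z), SZ)))
  →19  S(S(mul(Z, SZ)))
  →20  SSZ

Term B:
  start: add(add(Z, SSZ), mul(SSZ, SSSZ))
  →1  add(SSZ, mul(SSZ, SSSZ))
  →2  S(add(SZ, mul(SSZ, SSSZ)))
  →3  S(S(add(Z, mul(SSZ, SSSZ))))
  →4  S(S(mul(SSZ, SSSZ)))
  →5  S(S(add(SSSZ, mul(SZ, SSSZ))))
  →6  S(S(S(add(SSZ, mul(SZ, SSSZ)))))
  →7  S(S(S(S(add(SZ, mul(SZ, SSSZ))))))
  →8  S(S(S(S(S(add(Z, mul(SZ, SSSZ)))))))
  →9  S(S(S(S(S(mul(SZ, SSSZ))))))
  →10  S(S(S(S(S(add(SSSZ, mul(Z, SSSZ)))))))
  →11  S(S(S(S(S(S(add(SSZ, mul(Z, SSSZ))))))))
  →12  S(S(S(S(S(S(S(add(SZ, mul(Z, SSSZ)))))))))
  →13  S(S(S(S(S(S(S(S(add(Z, mul(Z, SSSZ))))))))))
  →14  S(S(S(S(S(S(S(S(mul(Z, SSSZ)))))))))
  →15  S^8(Z)

Answer: DIFFERENT — A ⇓ SSZ, B ⇓ S^8(Z)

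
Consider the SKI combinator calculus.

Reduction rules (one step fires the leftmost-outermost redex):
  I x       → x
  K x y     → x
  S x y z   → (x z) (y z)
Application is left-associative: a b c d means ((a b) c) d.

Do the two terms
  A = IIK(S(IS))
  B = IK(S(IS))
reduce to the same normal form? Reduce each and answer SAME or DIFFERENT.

Answer: SAME — A ⇓ K(SS), B ⇓ K(SS)

Working:
Term A:
  start: IIK(S(IS))
  step 1: IK(S(IS))
  step 2: K(S(IS))
  step 3: K(SS)

Term B:
  start: IK(S(IS))
  step 1: K(S(IS))
  step 2: K(SS)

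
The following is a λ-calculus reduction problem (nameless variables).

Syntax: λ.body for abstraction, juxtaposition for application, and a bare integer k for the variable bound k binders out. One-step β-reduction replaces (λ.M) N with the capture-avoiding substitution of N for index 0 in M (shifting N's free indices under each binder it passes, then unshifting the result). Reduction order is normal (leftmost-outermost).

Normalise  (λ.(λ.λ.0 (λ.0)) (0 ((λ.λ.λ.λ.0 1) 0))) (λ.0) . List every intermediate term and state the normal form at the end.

  start: (λ.(λ.λ.0 (λ.0)) (0 ((λ.λ.λ.λ.0 1) 0))) (λ.0)
  step 1: (λ.λ.0 (λ.0)) ((λ.0) ((λ.λ.λ.λ.0 1) (λ.0)))
  step 2: λ.0 (λ.0)

Answer: normal form = λ.0 (λ.0)  (in 2 steps)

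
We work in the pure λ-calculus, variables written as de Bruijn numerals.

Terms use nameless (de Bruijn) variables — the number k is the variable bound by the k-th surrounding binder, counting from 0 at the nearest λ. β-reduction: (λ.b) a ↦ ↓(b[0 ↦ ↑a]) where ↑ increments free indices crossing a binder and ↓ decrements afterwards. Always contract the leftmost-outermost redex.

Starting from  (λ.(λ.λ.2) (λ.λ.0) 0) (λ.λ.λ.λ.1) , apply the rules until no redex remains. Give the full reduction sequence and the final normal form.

Answer: normal form = λ.λ.λ.λ.1  (in 3 steps)

Working:
  start: (λ.(λ.λ.2) (λ.λ.0) 0) (λ.λ.λ.λ.1)
  →1  (λ.λ.λ.λ.λ.λ.1) (λ.λ.0) (λ.λ.λ.λ.1)
  →2  (λ.λ.λ.λ.λ.1) (λ.λ.λ.λ.1)
  →3  λ.λ.λ.λ.1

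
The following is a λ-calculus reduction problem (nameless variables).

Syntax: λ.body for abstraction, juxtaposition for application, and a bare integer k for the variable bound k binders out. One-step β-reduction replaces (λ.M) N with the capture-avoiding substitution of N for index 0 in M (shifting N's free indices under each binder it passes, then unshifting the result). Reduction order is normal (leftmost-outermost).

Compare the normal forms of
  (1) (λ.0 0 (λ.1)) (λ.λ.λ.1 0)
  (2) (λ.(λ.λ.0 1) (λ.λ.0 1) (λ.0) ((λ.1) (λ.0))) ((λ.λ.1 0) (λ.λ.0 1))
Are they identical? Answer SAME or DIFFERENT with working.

Term A:
  start: (λ.0 0 (λ.1)) (λ.λ.λ.1 0)
  step 1: (λ.λ.λ.1 0) (λ.λ.λ.1 0) (λ.λ.λ.λ.1 0)
  step 2: (λ.λ.1 0) (λ.λ.λ.λ.1 0)
  step 3: λ.(λ.λ.λ.λ.1 0) 0
  step 4: λ.λ.λ.λ.1 0

Term B:
  start: (λ.(λ.λ.0 1) (λ.λ.0 1) (λ.0) ((λ.1) (λ.0))) ((λ.λ.1 0) (λ.λ.0 1))
  step 1: (λ.λ.0 1) (λ.λ.0 1) (λ.0) ((λ.(λ.λ.1 0) (λ.λ.0 1)) (λ.0))
  step 2: (λ.0 (λ.λ.0 1)) (λ.0) ((λ.(λ.λ.1 0) (λ.λ.0 1)) (λ.0))
  step 3: (λ.0) (λ.λ.0 1) ((λ.(λ.λ.1 0) (λ.λ.0 1)) (λ.0))
  step 4: (λ.λ.0 1) ((λ.(λ.λ.1 0) (λ.λ.0 1)) (λ.0))
  step 5: λ.0 ((λ.(λ.λ.1 0) (λ.λ.0 1)) (λ.0))
  step 6: λ.0 ((λ.λ.1 0) (λ.λ.0 1))
  step 7: λ.0 (λ.(λ.λ.0 1) 0)
  step 8: λ.0 (λ.λ.0 1)

Answer: DIFFERENT — A ⇓ λ.λ.λ.λ.1 0, B ⇓ λ.0 (λ.λ.0 1)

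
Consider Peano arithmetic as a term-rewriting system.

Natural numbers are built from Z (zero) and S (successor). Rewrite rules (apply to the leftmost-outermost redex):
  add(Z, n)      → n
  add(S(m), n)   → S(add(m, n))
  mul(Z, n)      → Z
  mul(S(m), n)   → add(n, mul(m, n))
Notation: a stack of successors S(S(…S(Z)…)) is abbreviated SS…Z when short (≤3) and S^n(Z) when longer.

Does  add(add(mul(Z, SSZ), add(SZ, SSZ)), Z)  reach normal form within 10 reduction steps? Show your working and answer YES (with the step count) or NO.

Answer: YES — reaches normal form SSSZ in 8 ≤ 10 steps

Derivation:
  start: add(add(mul(Z, SSZ), add(SZ, SSZ)), Z)
  →1  add(add(Z, add(SZ, SSZ)), Z)
  →2  add(add(SZ, SSZ), Z)
  →3  add(S(add(Z, SSZ)), Z)
  →4  S(add(add(Z, SSZ), Z))
  →5  S(add(SSZ, Z))
  →6  S(S(add(SZ, Z)))
  →7  S(S(S(add(Z, Z))))
  →8  SSSZ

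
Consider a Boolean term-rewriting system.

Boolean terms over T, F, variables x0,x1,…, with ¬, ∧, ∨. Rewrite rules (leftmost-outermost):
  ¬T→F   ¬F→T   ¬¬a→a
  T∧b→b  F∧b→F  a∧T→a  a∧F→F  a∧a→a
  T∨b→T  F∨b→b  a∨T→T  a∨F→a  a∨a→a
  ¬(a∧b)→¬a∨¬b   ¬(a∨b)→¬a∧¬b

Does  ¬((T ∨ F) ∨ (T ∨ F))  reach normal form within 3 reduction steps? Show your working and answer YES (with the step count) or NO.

  start: ¬((T ∨ F) ∨ (T ∨ F))
  step 1: ¬(T ∨ F) ∧ ¬(T ∨ F)
  step 2: ¬(T ∨ F)
  step 3: ¬T ∧ ¬F

Answer: NO — after 3 steps the term is ¬T ∧ ¬F, not yet normal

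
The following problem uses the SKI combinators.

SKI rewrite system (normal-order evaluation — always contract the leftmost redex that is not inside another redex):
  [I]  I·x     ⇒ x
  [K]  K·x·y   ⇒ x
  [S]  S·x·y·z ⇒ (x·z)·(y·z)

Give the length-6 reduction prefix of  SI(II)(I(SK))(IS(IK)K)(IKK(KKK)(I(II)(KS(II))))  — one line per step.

  start: SI(II)(I(SK))(IS(IK)K)(IKK(KKK)(I(II)(KS(II))))
  [1] I(I(SK))(II(I(SK)))(IS(IK)K)(IKK(KKK)(I(II)(KS(II))))
  [2] I(SK)(II(I(SK)))(IS(IK)K)(IKK(KKK)(I(II)(KS(II))))
  [3] SK(II(I(SK)))(IS(IK)K)(IKK(KKK)(I(II)(KS(II))))
  [4] K(IS(IK)K)(II(I(SK))(IS(IK)K))(IKK(KKK)(I(II)(KS(II))))
  [5] IS(IK)K(IKK(KKK)(I(II)(KS(II))))
  [6] S(IK)K(IKK(KKK)(I(II)(KS(II))))

Answer: after 6 steps: S(IK)K(IKK(KKK)(I(II)(KS(II))))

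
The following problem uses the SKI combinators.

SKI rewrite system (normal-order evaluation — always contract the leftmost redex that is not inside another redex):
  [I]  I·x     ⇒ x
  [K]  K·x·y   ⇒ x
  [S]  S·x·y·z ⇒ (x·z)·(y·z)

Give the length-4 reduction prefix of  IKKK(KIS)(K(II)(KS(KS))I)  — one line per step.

Answer: after 4 steps: I

Derivation:
  start: IKKK(KIS)(K(II)(KS(KS))I)
  step 1: KKK(KIS)(K(II)(KS(KS))I)
  step 2: K(KIS)(K(II)(KS(KS))I)
  step 3: KIS
  step 4: I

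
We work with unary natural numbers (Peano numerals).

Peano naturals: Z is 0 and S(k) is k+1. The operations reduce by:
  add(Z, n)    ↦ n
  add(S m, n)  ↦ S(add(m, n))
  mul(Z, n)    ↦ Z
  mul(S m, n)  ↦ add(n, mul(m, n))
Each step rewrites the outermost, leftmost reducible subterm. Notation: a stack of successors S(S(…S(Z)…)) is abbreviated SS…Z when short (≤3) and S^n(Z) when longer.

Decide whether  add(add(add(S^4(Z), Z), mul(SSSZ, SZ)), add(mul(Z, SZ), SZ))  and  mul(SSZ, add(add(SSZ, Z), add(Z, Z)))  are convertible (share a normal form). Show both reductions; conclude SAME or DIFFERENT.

Term A:
  start: add(add(add(S^4(Z), Z), mul(SSSZ, SZ)), add(mul(Z, SZ), SZ))
  [1] add(add(S(add(SSSZ, Z)), mul(SSSZ, SZ)), add(mul(Z, SZ), SZ))
  [2] add(S(add(add(SSSZ, Z), mul(SSSZ, SZ))), add(mul(Z, SZ), SZ))
  [3] S(add(add(add(SSSZ, Z), mul(SSSZ, SZ)), add(mul(Z, SZ), SZ)))
  [4] S(add(add(S(add(SSZ, Z)), mul(SSSZ, SZ)), add(mul(Z, SZ), SZ)))
  [5] S(add(S(add(add(SSZ, Z), mul(SSSZ, SZ))), add(mul(Z, SZ), SZ)))
  [6] S(S(add(add(add(SSZ, Z), mul(SSSZ, SZ)), add(mul(Z, SZ), SZ))))
  [7] S(S(add(add(S(add(SZ, Z)), mul(SSSZ, SZ)), add(mul(Z, SZ), SZ))))
  [8] S(S(add(S(add(add(SZ, Z), mul(SSSZ, SZ))), add(mul(Z, SZ), SZ))))
  [9] S(S(S(add(add(add(SZ, Z), mul(SSSZ, SZ)), add(mul(Z, SZ), SZ)))))
  [10] S(S(S(add(add(S(add(Z, Z)), mul(SSSZ, SZ)), add(mul(Z, SZ), SZ)))))
  [11] S(S(S(add(S(add(add(Z, Z), mul(SSSZ, SZ))), add(mul(Z, SZ), SZ)))))
  [12] S(S(S(S(add(add(add(Z, Z), mul(SSSZ, SZ)), add(mul(Z, SZ), SZ))))))
  [13] S(S(S(S(add(add(Z, mul(SSSZ, SZ)), add(mul(Z, SZ), SZ))))))
  [14] S(S(S(S(add(mul(SSSZ, SZ), add(mul(Z, SZ), SZ))))))
  [15] S(S(S(S(add(add(SZ, mul(SSZ, SZ)), add(mul(Z, SZ), SZ))))))
  [16] S(S(S(S(add(S(add(Z, mul(SSZ, SZ))), add(mul(Z, SZ), SZ))))))
  [17] S(S(S(S(S(add(add(Z, mul(SSZ, SZ)), add(mul(Z, SZ), SZ)))))))
  [18] S(S(S(S(S(add(mul(SSZ, SZ), add(mul(Z, SZ), SZ)))))))
  [19] S(S(S(S(S(add(add(SZ, mul(SZ, SZ)), add(mul(Z, SZ), SZ)))))))
  [20] S(S(S(S(S(add(S(add(Z, mul(SZ, SZ))), add(mul(Z, SZ), SZ)))))))
  [21] S(S(S(S(S(S(add(add(Z, mul(SZ, SZ)), add(mul(Z, SZ), SZ))))))))
  [22] S(S(S(S(S(S(add(mul(SZ, SZ), add(mul(Z, SZ), SZ))))))))
  [23] S(S(S(S(S(S(add(add(SZ, mul(Z, SZ)), add(mul(Z, SZ), SZ))))))))
  [24] S(S(S(S(S(S(add(S(add(Z, mul(Z, SZ))), add(mul(Z, SZ), SZ))))))))
  [25] S(S(S(S(S(S(S(add(add(Z, mul(Z, SZ)), add(mul(Z, SZ), SZ)))))))))
  [26] S(S(S(S(S(S(S(add(mul(Z, SZ), add(mul(Z, SZ), SZ)))))))))
  [27] S(S(S(S(S(S(S(add(Z, add(mul(Z, SZ), SZ)))))))))
  [28] S(S(S(S(S(S(S(add(mul(Z, SZ), SZ))))))))
  [29] S(S(S(S(S(S(S(add(Z, SZ))))))))
  [30] S^8(Z)

Term B:
  start: mul(SSZ, add(add(SSZ, Z), add(Z, Z)))
  [1] add(add(add(SSZ, Z), add(Z, Z)), mul(SZ, add(add(SSZ, Z), add(Z, Z))))
  [2] add(add(S(add(SZ, Z)), add(Z, Z)), mul(SZ, add(add(SSZ, Z), add(Z, Z))))
  [3] add(S(add(add(SZ, Z), add(Z, Z))), mul(SZ, add(add(SSZ, Z), add(Z, Z))))
  [4] S(add(add(add(SZ, Z), add(Z, Z)), mul(SZ, add(add(SSZ, Z), add(Z, Z)))))
  [5] S(add(add(S(add(Z, Z)), add(Z, Z)), mul(SZ, add(add(SSZ, Z), add(Z, Z)))))
  [6] S(add(S(add(add(Z, Z), add(Z, Z))), mul(SZ, add(add(SSZ, Z), add(Z, Z)))))
  [7] S(S(add(add(add(Z, Z), add(Z, Z)), mul(SZ, add(add(SSZ, Z), add(Z, Z))))))
  [8] S(S(add(add(Z, add(Z, Z)), mul(SZ, add(add(SSZ, Z), add(Z, Z))))))
  [9] S(S(add(add(Z, Z), mul(SZ, add(add(SSZ, Z), add(Z, Z))))))
  [10] S(S(add(Z, mul(SZ, add(add(SSZ, Z), add(Z, Z))))))
  [11] S(S(mul(SZ, add(add(SSZ, Z), add(Z, Z)))))
  [12] S(S(add(add(add(SSZ, Z), add(Z, Z)), mul(Z, add(add(SSZ, Z), add(Z, Z))))))
  [13] S(S(add(add(S(add(SZ, Z)), add(Z, Z)), mul(Z, add(add(SSZ, Z), add(Z, Z))))))
  [14] S(S(add(S(add(add(SZ, Z), add(Z, Z))), mul(Z, add(add(SSZ, Z), add(Z, Z))))))
  [15] S(S(S(add(add(add(SZ, Z), add(Z, Z)), mul(Z, add(add(SSZ, Z), add(Z, Z)))))))
  [16] S(S(S(add(add(S(add(Z, Z)), add(Z, Z)), mul(Z, add(add(SSZ, Z), add(Z, Z)))))))
  [17] S(S(S(add(S(add(add(Z, Z), add(Z, Z))), mul(Z, add(add(SSZ, Z), add(Z, Z)))))))
  [18] S(S(S(S(add(add(add(Z, Z), add(Z, Z)), mul(Z, add(add(SSZ, Z), add(Z, Z))))))))
  [19] S(S(S(S(add(add(Z, add(Z, Z)), mul(Z, add(add(SSZ, Z), add(Z, Z))))))))
  [20] S(S(S(S(add(add(Z, Z), mul(Z, add(add(SSZ, Z), add(Z, Z))))))))
  [21] S(S(S(S(add(Z, mul(Z, add(add(SSZ, Z), add(Z, Z))))))))
  [22] S(S(S(S(mul(Z, add(add(SSZ, Z), add(Z, Z)))))))
  [23] S^4(Z)

Answer: DIFFERENT — A ⇓ S^8(Z), B ⇓ S^4(Z)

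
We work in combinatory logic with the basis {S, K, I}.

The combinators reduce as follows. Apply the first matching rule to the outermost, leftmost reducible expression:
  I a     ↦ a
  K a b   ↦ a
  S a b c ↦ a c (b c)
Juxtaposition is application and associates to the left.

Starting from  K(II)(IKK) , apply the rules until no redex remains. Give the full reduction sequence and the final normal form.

  start: K(II)(IKK)
  [1] II
  [2] I

Answer: normal form = I  (in 2 steps)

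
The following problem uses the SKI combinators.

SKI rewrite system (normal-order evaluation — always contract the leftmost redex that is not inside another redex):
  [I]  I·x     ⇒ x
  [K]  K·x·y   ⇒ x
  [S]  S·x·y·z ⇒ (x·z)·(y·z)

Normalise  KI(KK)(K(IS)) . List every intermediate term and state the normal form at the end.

Answer: normal form = KS  (in 3 steps)

Working:
  start: KI(KK)(K(IS))
  step 1: I(K(IS))
  step 2: K(IS)
  step 3: KS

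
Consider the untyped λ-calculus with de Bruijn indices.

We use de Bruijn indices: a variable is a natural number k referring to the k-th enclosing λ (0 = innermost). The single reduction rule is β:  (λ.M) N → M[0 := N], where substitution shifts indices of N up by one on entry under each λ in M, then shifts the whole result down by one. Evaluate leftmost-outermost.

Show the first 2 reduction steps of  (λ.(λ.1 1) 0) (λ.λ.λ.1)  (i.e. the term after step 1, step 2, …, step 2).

  start: (λ.(λ.1 1) 0) (λ.λ.λ.1)
  step 1: (λ.(λ.λ.λ.1) (λ.λ.λ.1)) (λ.λ.λ.1)
  step 2: (λ.λ.λ.1) (λ.λ.λ.1)

Answer: after 2 steps: (λ.λ.λ.1) (λ.λ.λ.1)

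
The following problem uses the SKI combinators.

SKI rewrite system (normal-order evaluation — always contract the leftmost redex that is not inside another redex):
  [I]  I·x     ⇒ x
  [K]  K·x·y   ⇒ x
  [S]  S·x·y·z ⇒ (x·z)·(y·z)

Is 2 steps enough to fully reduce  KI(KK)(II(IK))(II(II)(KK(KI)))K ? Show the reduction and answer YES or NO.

Answer: NO — after 2 steps the term is II(IK)(II(II)(KK(KI)))K, not yet normal

Working:
  start: KI(KK)(II(IK))(II(II)(KK(KI)))K
  [1] I(II(IK))(II(II)(KK(KI)))K
  [2] II(IK)(II(II)(KK(KI)))K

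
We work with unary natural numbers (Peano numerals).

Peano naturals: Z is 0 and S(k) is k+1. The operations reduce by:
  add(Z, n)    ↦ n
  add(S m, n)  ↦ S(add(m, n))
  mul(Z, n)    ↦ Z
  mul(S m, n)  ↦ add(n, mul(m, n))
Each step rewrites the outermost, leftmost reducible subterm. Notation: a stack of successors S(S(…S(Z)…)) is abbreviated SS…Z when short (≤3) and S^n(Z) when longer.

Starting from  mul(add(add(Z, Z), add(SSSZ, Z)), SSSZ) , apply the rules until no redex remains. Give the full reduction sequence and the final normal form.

Answer: normal form = S^9(Z)  (in 22 steps)

Derivation:
  start: mul(add(add(Z, Z), add(SSSZ, Z)), SSSZ)
  [1] mul(add(Z, add(SSSZ, Z)), SSSZ)
  [2] mul(add(SSSZ, Z), SSSZ)
  [3] mul(S(add(SSZ, Z)), SSSZ)
  [4] add(SSSZ, mul(add(SSZ, Z), SSSZ))
  [5] S(add(SSZ, mul(add(SSZ, Z), SSSZ)))
  [6] S(S(add(SZ, mul(add(SSZ, Z), SSSZ))))
  [7] S(S(S(add(Z, mul(add(SSZ, Z), SSSZ)))))
  [8] S(S(S(mul(add(SSZ, Z), SSSZ))))
  [9] S(S(S(mul(S(add(SZ, Z)), SSSZ))))
  [10] S(S(S(add(SSSZ, mul(add(SZ, Z), SSSZ)))))
  [11] S(S(S(S(add(SSZ, mul(add(SZ, Z), SSSZ))))))
  [12] S(S(S(S(S(add(SZ, mul(add(SZ, Z), SSSZ)))))))
  [13] S(S(S(S(S(S(add(Z, mul(add(SZ, Z), SSSZ))))))))
  [14] S(S(S(S(S(S(mul(add(SZ, Z), SSSZ)))))))
  [15] S(S(S(S(S(S(mul(S(add(Z, Z)), SSSZ)))))))
  [16] S(S(S(S(S(S(add(SSSZ, mul(add(Z, Z), SSSZ))))))))
  [17] S(S(S(S(S(S(S(add(SSZ, mul(add(Z, Z), SSSZ)))))))))
  [18] S(S(S(S(S(S(S(S(add(SZ, mul(add(Z, Z), SSSZ))))))))))
  [19] S(S(S(S(S(S(S(S(S(add(Z, mul(add(Z, Z), SSSZ)))))))))))
  [20] S(S(S(S(S(S(S(S(S(mul(add(Z, Z), SSSZ))))))))))
  [21] S(S(S(S(S(S(S(S(S(mul(Z, SSSZ))))))))))
  [22] S^9(Z)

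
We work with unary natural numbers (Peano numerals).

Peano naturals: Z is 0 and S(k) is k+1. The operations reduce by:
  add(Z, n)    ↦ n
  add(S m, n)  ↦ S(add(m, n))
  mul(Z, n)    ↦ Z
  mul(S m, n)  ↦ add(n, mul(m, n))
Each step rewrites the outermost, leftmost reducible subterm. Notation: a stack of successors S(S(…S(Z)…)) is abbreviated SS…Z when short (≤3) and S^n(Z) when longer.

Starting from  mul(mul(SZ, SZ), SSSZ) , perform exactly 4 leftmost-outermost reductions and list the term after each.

  start: mul(mul(SZ, SZ), SSSZ)
  step 1: mul(add(SZ, mul(Z, SZ)), SSSZ)
  step 2: mul(S(add(Z, mul(Z, SZ))), SSSZ)
  step 3: add(SSSZ, mul(add(Z, mul(Z, SZ)), SSSZ))
  step 4: S(add(SSZ, mul(add(Z, mul(Z, SZ)), SSSZ)))

Answer: after 4 steps: S(add(SSZ, mul(add(Z, mul(Z, SZ)), SSSZ)))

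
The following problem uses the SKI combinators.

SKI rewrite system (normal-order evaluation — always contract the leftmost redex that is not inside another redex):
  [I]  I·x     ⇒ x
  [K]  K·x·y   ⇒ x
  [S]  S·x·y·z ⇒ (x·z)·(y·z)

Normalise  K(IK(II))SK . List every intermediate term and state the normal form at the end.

Answer: normal form = I  (in 4 steps)

Reduction:
  start: K(IK(II))SK
  [1] IK(II)K
  [2] K(II)K
  [3] II
  [4] I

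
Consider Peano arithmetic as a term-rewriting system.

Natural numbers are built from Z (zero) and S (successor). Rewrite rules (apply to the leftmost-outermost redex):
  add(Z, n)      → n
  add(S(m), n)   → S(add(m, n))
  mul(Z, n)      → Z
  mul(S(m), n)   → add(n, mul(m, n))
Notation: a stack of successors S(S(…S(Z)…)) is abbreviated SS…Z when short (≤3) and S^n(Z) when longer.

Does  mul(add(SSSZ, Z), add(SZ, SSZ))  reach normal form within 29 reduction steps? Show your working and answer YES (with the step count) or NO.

  start: mul(add(SSSZ, Z), add(SZ, SSZ))
  [1] mul(S(add(SSZ, Z)), add(SZ, SSZ))
  [2] add(add(SZ, SSZ), mul(add(SSZ, Z), add(SZ, SSZ)))
  [3] add(S(add(Z, SSZ)), mul(add(SSZ, Z), add(SZ, SSZ)))
  [4] S(add(add(Z, SSZ), mul(add(SSZ, Z), add(SZ, SSZ))))
  [5] S(add(SSZ, mul(add(SSZ, Z), add(SZ, SSZ))))
  [6] S(S(add(SZ, mul(add(SSZ, Z), add(SZ, SSZ)))))
  [7] S(S(S(add(Z, mul(add(SSZ, Z), add(SZ, SSZ))))))
  [8] S(S(S(mul(add(SSZ, Z), add(SZ, SSZ)))))
  [9] S(S(S(mul(S(add(SZ, Z)), add(SZ, SSZ)))))
  [10] S(S(S(add(add(SZ, SSZ), mul(add(SZ, Z), add(SZ, SSZ))))))
  [11] S(S(S(add(S(add(Z, SSZ)), mul(add(SZ, Z), add(SZ, SSZ))))))
  [12] S(S(S(S(add(add(Z, SSZ), mul(add(SZ, Z), add(SZ, SSZ)))))))
  [13] S(S(S(S(add(SSZ, mul(add(SZ, Z), add(SZ, SSZ)))))))
  [14] S(S(S(S(S(add(SZ, mul(add(SZ, Z), add(SZ, SSZ))))))))
  [15] S(S(S(S(S(S(add(Z, mul(add(SZ, Z), add(SZ, SSZ)))))))))
  [16] S(S(S(S(S(S(mul(add(SZ, Z), add(SZ, SSZ))))))))
  [17] S(S(S(S(S(S(mul(S(add(Z, Z)), add(SZ, SSZ))))))))
  [18] S(S(S(S(S(S(add(add(SZ, SSZ), mul(add(Z, Z), add(SZ, SSZ)))))))))
  [19] S(S(S(S(S(S(add(S(add(Z, SSZ)), mul(add(Z, Z), add(SZ, SSZ)))))))))
  [20] S(S(S(S(S(S(S(add(add(Z, SSZ), mul(add(Z, Z), add(SZ, SSZ))))))))))
  [21] S(S(S(S(S(S(S(add(SSZ, mul(add(Z, Z), add(SZ, SSZ))))))))))
  [22] S(S(S(S(S(S(S(S(add(SZ, mul(add(Z, Z), add(SZ, SSZ)))))))))))
  [23] S(S(S(S(S(S(S(S(S(add(Z, mul(add(Z, Z), add(SZ, SSZ))))))))))))
  [24] S(S(S(S(S(S(S(S(S(mul(add(Z, Z), add(SZ, SSZ)))))))))))
  [25] S(S(S(S(S(S(S(S(S(mul(Z, add(SZ, SSZ)))))))))))
  [26] S^9(Z)

Answer: YES — reaches normal form S^9(Z) in 26 ≤ 29 steps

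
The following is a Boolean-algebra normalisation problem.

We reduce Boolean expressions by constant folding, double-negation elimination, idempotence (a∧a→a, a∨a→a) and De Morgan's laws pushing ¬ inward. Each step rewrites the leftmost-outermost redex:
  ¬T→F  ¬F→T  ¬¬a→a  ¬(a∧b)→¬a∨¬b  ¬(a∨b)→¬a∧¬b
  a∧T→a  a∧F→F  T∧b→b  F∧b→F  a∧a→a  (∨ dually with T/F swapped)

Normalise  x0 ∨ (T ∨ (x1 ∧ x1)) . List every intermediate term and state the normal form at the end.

Answer: normal form = T  (in 2 steps)

Working:
  start: x0 ∨ (T ∨ (x1 ∧ x1))
  step 1: x0 ∨ T
  step 2: T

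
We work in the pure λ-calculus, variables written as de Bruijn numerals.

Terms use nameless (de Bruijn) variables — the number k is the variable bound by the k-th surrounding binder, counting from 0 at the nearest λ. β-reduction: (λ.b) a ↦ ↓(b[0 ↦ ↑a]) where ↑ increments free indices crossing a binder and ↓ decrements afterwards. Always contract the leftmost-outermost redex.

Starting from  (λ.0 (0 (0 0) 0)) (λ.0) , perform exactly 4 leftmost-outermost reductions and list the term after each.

Answer: after 4 steps: (λ.0) (λ.0)

Reduction:
  start: (λ.0 (0 (0 0) 0)) (λ.0)
  →1  (λ.0) ((λ.0) ((λ.0) (λ.0)) (λ.0))
  →2  (λ.0) ((λ.0) (λ.0)) (λ.0)
  →3  (λ.0) (λ.0) (λ.0)
  →4  (λ.0) (λ.0)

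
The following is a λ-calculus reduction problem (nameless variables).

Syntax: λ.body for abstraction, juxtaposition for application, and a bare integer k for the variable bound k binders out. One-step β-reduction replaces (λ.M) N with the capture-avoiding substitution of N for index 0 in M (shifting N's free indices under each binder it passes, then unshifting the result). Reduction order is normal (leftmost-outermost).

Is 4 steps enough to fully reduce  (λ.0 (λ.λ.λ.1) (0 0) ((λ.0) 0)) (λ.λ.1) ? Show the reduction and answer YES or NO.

  start: (λ.0 (λ.λ.λ.1) (0 0) ((λ.0) 0)) (λ.λ.1)
  step 1: (λ.λ.1) (λ.λ.λ.1) ((λ.λ.1) (λ.λ.1)) ((λ.0) (λ.λ.1))
  step 2: (λ.λ.λ.λ.1) ((λ.λ.1) (λ.λ.1)) ((λ.0) (λ.λ.1))
  step 3: (λ.λ.λ.1) ((λ.0) (λ.λ.1))
  step 4: λ.λ.1

Answer: YES — reaches normal form λ.λ.1 in 4 ≤ 4 steps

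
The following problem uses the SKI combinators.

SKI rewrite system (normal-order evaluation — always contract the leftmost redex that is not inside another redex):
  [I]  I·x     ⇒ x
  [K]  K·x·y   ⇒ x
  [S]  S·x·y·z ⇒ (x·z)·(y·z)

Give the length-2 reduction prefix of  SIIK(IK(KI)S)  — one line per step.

  start: SIIK(IK(KI)S)
  [1] IK(IK)(IK(KI)S)
  [2] K(IK)(IK(KI)S)

Answer: after 2 steps: K(IK)(IK(KI)S)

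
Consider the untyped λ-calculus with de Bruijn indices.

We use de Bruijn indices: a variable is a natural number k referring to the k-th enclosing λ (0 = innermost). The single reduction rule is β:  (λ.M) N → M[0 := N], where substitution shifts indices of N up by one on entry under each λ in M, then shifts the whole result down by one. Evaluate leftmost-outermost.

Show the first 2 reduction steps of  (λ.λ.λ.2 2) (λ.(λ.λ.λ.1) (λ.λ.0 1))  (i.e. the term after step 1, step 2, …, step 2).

  start: (λ.λ.λ.2 2) (λ.(λ.λ.λ.1) (λ.λ.0 1))
  step 1: λ.λ.(λ.(λ.λ.λ.1) (λ.λ.0 1)) (λ.(λ.λ.λ.1) (λ.λ.0 1))
  step 2: λ.λ.(λ.λ.λ.1) (λ.λ.0 1)

Answer: after 2 steps: λ.λ.(λ.λ.λ.1) (λ.λ.0 1)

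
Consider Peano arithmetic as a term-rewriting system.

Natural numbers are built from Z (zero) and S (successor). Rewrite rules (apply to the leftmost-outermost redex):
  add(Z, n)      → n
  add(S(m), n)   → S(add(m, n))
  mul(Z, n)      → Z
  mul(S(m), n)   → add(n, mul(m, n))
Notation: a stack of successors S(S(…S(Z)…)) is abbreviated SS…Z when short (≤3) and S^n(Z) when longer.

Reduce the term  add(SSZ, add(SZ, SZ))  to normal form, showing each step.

Answer: normal form = S^4(Z)  (in 5 steps)

Working:
  start: add(SSZ, add(SZ, SZ))
  [1] S(add(SZ, add(SZ, SZ)))
  [2] S(S(add(Z, add(SZ, SZ))))
  [3] S(S(add(SZ, SZ)))
  [4] S(S(S(add(Z, SZ))))
  [5] S^4(Z)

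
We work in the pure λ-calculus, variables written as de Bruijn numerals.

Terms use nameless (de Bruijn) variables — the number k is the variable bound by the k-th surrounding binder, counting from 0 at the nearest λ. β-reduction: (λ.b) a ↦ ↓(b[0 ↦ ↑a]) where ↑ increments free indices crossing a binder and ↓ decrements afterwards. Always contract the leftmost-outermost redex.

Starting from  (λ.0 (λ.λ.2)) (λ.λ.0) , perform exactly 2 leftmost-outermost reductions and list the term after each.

Answer: after 2 steps: λ.0

Derivation:
  start: (λ.0 (λ.λ.2)) (λ.λ.0)
  [1] (λ.λ.0) (λ.λ.λ.λ.0)
  [2] λ.0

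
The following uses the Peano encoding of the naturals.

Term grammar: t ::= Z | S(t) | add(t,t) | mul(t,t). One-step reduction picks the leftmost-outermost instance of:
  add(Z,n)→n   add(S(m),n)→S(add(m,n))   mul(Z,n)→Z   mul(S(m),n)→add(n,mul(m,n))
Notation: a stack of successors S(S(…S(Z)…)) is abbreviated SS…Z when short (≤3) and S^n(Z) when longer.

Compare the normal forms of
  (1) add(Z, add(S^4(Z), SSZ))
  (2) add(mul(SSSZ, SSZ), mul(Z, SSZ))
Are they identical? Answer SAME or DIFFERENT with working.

Answer: SAME — A ⇓ S^6(Z), B ⇓ S^6(Z)

Reduction:
Term A:
  start: add(Z, add(S^4(Z), SSZ))
  [1] add(S^4(Z), SSZ)
  [2] S(add(SSSZ, SSZ))
  [3] S(S(add(SSZ, SSZ)))
  [4] S(S(S(add(SZ, SSZ))))
  [5] S(S(S(S(add(Z, SSZ)))))
  [6] S^6(Z)

Term B:
  start: add(mul(SSSZ, SSZ), mul(Z, SSZ))
  [1] add(add(SSZ, mul(SSZ, SSZ)), mul(Z, SSZ))
  [2] add(S(add(SZ, mul(SSZ, SSZ))), mul(Z, SSZ))
  [3] S(add(add(SZ, mul(SSZ, SSZ)), mul(Z, SSZ)))
  [4] S(add(S(add(Z, mul(SSZ, SSZ))), mul(Z, SSZ)))
  [5] S(S(add(add(Z, mul(SSZ, SSZ)), mul(Z, SSZ))))
  [6] S(S(add(mul(SSZ, SSZ), mul(Z, SSZ))))
  [7] S(S(add(add(SSZ, mul(SZ, SSZ)), mul(Z, SSZ))))
  [8] S(S(add(S(add(SZ, mul(SZ, SSZ))), mul(Z, SSZ))))
  [9] S(S(S(add(add(SZ, mul(SZ, SSZ)), mul(Z, SSZ)))))
  [10] S(S(S(add(S(add(Z, mul(SZ, SSZ))), mul(Z, SSZ)))))
  [11] S(S(S(S(add(add(Z, mul(SZ, SSZ)), mul(Z, SSZ))))))
  [12] S(S(S(S(add(mul(SZ, SSZ), mul(Z, SSZ))))))
  [13] S(S(S(S(add(add(SSZ, mul(Z, SSZ)), mul(Z, SSZ))))))
  [14] S(S(S(S(add(S(add(SZ, mul(Z, SSZ))), mul(Z, SSZ))))))
  [15] S(S(S(S(S(add(add(SZ, mul(Z, SSZ)), mul(Z, SSZ)))))))
  [16] S(S(S(S(S(add(S(add(Z, mul(Z, SSZ))), mul(Z, SSZ)))))))
  [17] S(S(S(S(S(S(add(add(Z, mul(Z, SSZ)), mul(Z, SSZ))))))))
  [18] S(S(S(S(S(S(add(mul(Z, SSZ), mul(Z, SSZ))))))))
  [19] S(S(S(S(S(S(add(Z, mul(Z, SSZ))))))))
  [20] S(S(S(S(S(S(mul(Z, SSZ)))))))
  [21] S^6(Z)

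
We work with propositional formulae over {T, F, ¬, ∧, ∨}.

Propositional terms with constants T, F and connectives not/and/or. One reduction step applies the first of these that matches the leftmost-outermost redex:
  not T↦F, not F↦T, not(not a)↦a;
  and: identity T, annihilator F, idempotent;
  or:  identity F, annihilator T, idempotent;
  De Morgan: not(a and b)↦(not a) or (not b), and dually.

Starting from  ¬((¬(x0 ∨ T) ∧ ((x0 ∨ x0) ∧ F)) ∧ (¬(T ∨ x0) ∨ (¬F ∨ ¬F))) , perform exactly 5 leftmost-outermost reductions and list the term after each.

Answer: after 5 steps: T ∨ ¬(¬(T ∨ x0) ∨ (¬F ∨ ¬F))

Reduction:
  start: ¬((¬(x0 ∨ T) ∧ ((x0 ∨ x0) ∧ F)) ∧ (¬(T ∨ x0) ∨ (¬F ∨ ¬F)))
  →1  ¬(¬(x0 ∨ T) ∧ ((x0 ∨ x0) ∧ F)) ∨ ¬(¬(T ∨ x0) ∨ (¬F ∨ ¬F))
  →2  (¬¬(x0 ∨ T) ∨ ¬((x0 ∨ x0) ∧ F)) ∨ ¬(¬(T ∨ x0) ∨ (¬F ∨ ¬F))
  →3  ((x0 ∨ T) ∨ ¬((x0 ∨ x0) ∧ F)) ∨ ¬(¬(T ∨ x0) ∨ (¬F ∨ ¬F))
  →4  (T ∨ ¬((x0 ∨ x0) ∧ F)) ∨ ¬(¬(T ∨ x0) ∨ (¬F ∨ ¬F))
  →5  T ∨ ¬(¬(T ∨ x0) ∨ (¬F ∨ ¬F))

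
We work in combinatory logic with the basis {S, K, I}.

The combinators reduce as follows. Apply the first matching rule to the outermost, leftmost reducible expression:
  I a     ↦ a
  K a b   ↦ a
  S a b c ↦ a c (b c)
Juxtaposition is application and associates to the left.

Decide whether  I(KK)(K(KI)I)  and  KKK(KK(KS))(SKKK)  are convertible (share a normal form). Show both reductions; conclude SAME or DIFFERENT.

Term A:
  start: I(KK)(K(KI)I)
  [1] KK(K(KI)I)
  [2] K

Term B:
  start: KKK(KK(KS))(SKKK)
  [1] K(KK(KS))(SKKK)
  [2] KK(KS)
  [3] K

Answer: SAME — A ⇓ K, B ⇓ K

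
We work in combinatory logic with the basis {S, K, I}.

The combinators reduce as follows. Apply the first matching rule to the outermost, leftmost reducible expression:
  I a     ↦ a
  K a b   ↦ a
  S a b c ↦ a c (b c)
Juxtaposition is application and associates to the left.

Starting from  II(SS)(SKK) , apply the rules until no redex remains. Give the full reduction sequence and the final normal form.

  start: II(SS)(SKK)
  [1] I(SS)(SKK)
  [2] SS(SKK)

Answer: normal form = SS(SKK)  (in 2 steps)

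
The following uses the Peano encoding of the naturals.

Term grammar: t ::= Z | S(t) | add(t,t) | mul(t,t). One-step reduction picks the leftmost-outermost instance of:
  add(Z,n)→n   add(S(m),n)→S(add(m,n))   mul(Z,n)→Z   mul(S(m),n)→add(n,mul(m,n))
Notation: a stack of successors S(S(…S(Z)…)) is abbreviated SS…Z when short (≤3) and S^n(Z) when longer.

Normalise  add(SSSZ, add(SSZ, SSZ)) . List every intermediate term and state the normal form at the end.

Answer: normal form = S^7(Z)  (in 7 steps)

Working:
  start: add(SSSZ, add(SSZ, SSZ))
  →1  S(add(SSZ, add(SSZ, SSZ)))
  →2  S(S(add(SZ, add(SSZ, SSZ))))
  →3  S(S(S(add(Z, add(SSZ, SSZ)))))
  →4  S(S(S(add(SSZ, SSZ))))
  →5  S(S(S(S(add(SZ, SSZ)))))
  →6  S(S(S(S(S(add(Z, SSZ))))))
  →7  S^7(Z)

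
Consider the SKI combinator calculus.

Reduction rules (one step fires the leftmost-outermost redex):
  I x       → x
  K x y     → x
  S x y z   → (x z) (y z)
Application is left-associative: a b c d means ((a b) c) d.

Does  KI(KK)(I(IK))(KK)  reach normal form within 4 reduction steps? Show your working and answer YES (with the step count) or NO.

Answer: YES — reaches normal form K(KK) in 4 ≤ 4 steps

Working:
  start: KI(KK)(I(IK))(KK)
  step 1: I(I(IK))(KK)
  step 2: I(IK)(KK)
  step 3: IK(KK)
  step 4: K(KK)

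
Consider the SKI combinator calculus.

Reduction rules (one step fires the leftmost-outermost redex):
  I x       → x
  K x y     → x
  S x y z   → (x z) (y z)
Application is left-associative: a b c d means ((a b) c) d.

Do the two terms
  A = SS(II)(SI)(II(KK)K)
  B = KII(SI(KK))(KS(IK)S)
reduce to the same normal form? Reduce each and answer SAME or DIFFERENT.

Term A:
  start: SS(II)(SI)(II(KK)K)
  [1] S(SI)(II(SI))(II(KK)K)
  [2] SI(II(KK)K)(II(SI)(II(KK)K))
  [3] I(II(SI)(II(KK)K))(II(KK)K(II(SI)(II(KK)K)))
  [4] II(SI)(II(KK)K)(II(KK)K(II(SI)(II(KK)K)))
  [5] I(SI)(II(KK)K)(II(KK)K(II(SI)(II(KK)K)))
  [6] SI(II(KK)K)(II(KK)K(II(SI)(II(KK)K)))
  [7] I(II(KK)K(II(SI)(II(KK)K)))(II(KK)K(II(KK)K(II(SI)(II(KK)K))))
  [8] II(KK)K(II(SI)(II(KK)K))(II(KK)K(II(KK)K(II(SI)(II(KK)K))))
  [9] I(KK)K(II(SI)(II(KK)K))(II(KK)K(II(KK)K(II(SI)(II(KK)K))))
  [10] KKK(II(SI)(II(KK)K))(II(KK)K(II(KK)K(II(SI)(II(KK)K))))
  [11] K(II(SI)(II(KK)K))(II(KK)K(II(KK)K(II(SI)(II(KK)K))))
  [12] II(SI)(II(KK)K)
  [13] I(SI)(II(KK)K)
  [14] SI(II(KK)K)
  [15] SI(I(KK)K)
  [16] SI(KKK)
  [17] SIK

Term B:
  start: KII(SI(KK))(KS(IK)S)
  [1] I(SI(KK))(KS(IK)S)
  [2] SI(KK)(KS(IK)S)
  [3] I(KS(IK)S)(KK(KS(IK)S))
  [4] KS(IK)S(KK(KS(IK)S))
  [5] SS(KK(KS(IK)S))
  [6] SSK

Answer: DIFFERENT — A ⇓ SIK, B ⇓ SSK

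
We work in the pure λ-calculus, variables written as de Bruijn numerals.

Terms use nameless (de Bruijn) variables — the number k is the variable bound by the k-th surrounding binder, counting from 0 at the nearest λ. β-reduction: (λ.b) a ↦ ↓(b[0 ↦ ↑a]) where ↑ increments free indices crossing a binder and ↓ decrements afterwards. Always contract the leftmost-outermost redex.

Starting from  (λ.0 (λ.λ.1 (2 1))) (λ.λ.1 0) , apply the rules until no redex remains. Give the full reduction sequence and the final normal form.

Answer: normal form = λ.λ.1 (λ.2 0)  (in 4 steps)

Working:
  start: (λ.0 (λ.λ.1 (2 1))) (λ.λ.1 0)
  step 1: (λ.λ.1 0) (λ.λ.1 ((λ.λ.1 0) 1))
  step 2: λ.(λ.λ.1 ((λ.λ.1 0) 1)) 0
  step 3: λ.λ.1 ((λ.λ.1 0) 1)
  step 4: λ.λ.1 (λ.2 0)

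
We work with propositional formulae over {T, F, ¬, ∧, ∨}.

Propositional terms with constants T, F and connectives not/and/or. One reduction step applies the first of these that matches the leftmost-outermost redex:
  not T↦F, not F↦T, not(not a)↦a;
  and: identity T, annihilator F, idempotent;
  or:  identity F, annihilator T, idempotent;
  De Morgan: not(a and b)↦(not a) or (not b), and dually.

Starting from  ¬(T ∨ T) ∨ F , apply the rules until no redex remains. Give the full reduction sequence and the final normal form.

  start: ¬(T ∨ T) ∨ F
  →1  ¬(T ∨ T)
  →2  ¬T ∧ ¬T
  →3  ¬T
  →4  F

Answer: normal form = F  (in 4 steps)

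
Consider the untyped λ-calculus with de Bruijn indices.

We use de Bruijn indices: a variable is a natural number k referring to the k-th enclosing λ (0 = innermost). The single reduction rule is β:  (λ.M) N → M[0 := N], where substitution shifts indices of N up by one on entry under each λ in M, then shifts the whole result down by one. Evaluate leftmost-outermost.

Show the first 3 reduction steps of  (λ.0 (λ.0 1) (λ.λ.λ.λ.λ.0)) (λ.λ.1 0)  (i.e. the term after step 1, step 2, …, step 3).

  start: (λ.0 (λ.0 1) (λ.λ.λ.λ.λ.0)) (λ.λ.1 0)
  step 1: (λ.λ.1 0) (λ.0 (λ.λ.1 0)) (λ.λ.λ.λ.λ.0)
  step 2: (λ.(λ.0 (λ.λ.1 0)) 0) (λ.λ.λ.λ.λ.0)
  step 3: (λ.0 (λ.λ.1 0)) (λ.λ.λ.λ.λ.0)

Answer: after 3 steps: (λ.0 (λ.λ.1 0)) (λ.λ.λ.λ.λ.0)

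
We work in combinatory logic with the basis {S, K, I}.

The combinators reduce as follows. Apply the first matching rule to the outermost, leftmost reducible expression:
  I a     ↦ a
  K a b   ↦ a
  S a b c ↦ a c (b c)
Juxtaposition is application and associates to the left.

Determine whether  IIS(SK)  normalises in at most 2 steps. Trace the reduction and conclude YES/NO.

Answer: YES — reaches normal form S(SK) in 2 ≤ 2 steps

Derivation:
  start: IIS(SK)
  step 1: IS(SK)
  step 2: S(SK)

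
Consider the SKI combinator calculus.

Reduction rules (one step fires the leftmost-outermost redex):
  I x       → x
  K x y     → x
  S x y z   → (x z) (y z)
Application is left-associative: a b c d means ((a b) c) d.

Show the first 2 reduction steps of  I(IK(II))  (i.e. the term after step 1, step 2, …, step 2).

Answer: after 2 steps: K(II)

Reduction:
  start: I(IK(II))
  [1] IK(II)
  [2] K(II)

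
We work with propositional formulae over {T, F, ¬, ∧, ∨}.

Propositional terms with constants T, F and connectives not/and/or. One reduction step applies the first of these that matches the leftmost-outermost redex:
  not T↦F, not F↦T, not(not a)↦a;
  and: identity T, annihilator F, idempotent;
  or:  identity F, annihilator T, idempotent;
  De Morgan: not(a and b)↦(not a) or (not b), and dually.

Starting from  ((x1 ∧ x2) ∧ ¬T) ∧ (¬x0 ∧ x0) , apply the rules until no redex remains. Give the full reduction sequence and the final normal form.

Answer: normal form = F  (in 3 steps)

Reduction:
  start: ((x1 ∧ x2) ∧ ¬T) ∧ (¬x0 ∧ x0)
  step 1: ((x1 ∧ x2) ∧ F) ∧ (¬x0 ∧ x0)
  step 2: F ∧ (¬x0 ∧ x0)
  step 3: F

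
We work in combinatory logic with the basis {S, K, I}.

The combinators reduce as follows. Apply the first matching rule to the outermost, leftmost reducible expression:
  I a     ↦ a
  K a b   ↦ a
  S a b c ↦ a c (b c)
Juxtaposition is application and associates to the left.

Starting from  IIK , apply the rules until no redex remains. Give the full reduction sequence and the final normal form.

  start: IIK
  [1] IK
  [2] K

Answer: normal form = K  (in 2 steps)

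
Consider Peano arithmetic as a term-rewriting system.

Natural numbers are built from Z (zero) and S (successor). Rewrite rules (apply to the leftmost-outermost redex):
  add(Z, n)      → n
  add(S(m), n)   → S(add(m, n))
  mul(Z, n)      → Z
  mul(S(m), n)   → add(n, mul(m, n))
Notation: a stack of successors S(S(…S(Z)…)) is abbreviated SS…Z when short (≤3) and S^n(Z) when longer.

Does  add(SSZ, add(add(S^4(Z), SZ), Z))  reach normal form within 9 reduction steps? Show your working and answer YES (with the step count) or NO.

  start: add(SSZ, add(add(S^4(Z), SZ), Z))
  →1  S(add(SZ, add(add(S^4(Z), SZ), Z)))
  →2  S(S(add(Z, add(add(S^4(Z), SZ), Z))))
  →3  S(S(add(add(S^4(Z), SZ), Z)))
  →4  S(S(add(S(add(SSSZ, SZ)), Z)))
  →5  S(S(S(add(add(SSSZ, SZ), Z))))
  →6  S(S(S(add(S(add(SSZ, SZ)), Z))))
  →7  S(S(S(S(add(add(SSZ, SZ), Z)))))
  →8  S(S(S(S(add(S(add(SZ, SZ)), Z)))))
  →9  S(S(S(S(S(add(add(SZ, SZ), Z))))))

Answer: NO — after 9 steps the term is S(S(S(S(S(add(add(SZ, SZ), Z)))))), not yet normal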